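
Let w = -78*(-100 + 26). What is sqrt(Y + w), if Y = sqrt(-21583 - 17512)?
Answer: sqrt(5772 + I*sqrt(39095)) ≈ 75.985 + 1.301*I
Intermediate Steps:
Y = I*sqrt(39095) (Y = sqrt(-39095) = I*sqrt(39095) ≈ 197.72*I)
w = 5772 (w = -78*(-74) = 5772)
sqrt(Y + w) = sqrt(I*sqrt(39095) + 5772) = sqrt(5772 + I*sqrt(39095))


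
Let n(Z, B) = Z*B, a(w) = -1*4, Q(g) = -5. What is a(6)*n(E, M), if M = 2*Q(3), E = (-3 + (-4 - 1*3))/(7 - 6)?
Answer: -400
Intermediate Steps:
a(w) = -4
E = -10 (E = (-3 + (-4 - 3))/1 = (-3 - 7)*1 = -10*1 = -10)
M = -10 (M = 2*(-5) = -10)
n(Z, B) = B*Z
a(6)*n(E, M) = -(-40)*(-10) = -4*100 = -400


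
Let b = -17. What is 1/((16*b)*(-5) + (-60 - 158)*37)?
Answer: -1/6706 ≈ -0.00014912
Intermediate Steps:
1/((16*b)*(-5) + (-60 - 158)*37) = 1/((16*(-17))*(-5) + (-60 - 158)*37) = 1/(-272*(-5) - 218*37) = 1/(1360 - 8066) = 1/(-6706) = -1/6706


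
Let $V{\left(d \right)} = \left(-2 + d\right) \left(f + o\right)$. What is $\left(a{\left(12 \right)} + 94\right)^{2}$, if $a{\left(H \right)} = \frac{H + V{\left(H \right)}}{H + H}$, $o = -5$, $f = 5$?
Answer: $\frac{35721}{4} \approx 8930.3$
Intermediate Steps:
$V{\left(d \right)} = 0$ ($V{\left(d \right)} = \left(-2 + d\right) \left(5 - 5\right) = \left(-2 + d\right) 0 = 0$)
$a{\left(H \right)} = \frac{1}{2}$ ($a{\left(H \right)} = \frac{H + 0}{H + H} = \frac{H}{2 H} = H \frac{1}{2 H} = \frac{1}{2}$)
$\left(a{\left(12 \right)} + 94\right)^{2} = \left(\frac{1}{2} + 94\right)^{2} = \left(\frac{189}{2}\right)^{2} = \frac{35721}{4}$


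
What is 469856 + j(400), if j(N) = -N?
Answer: 469456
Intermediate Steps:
469856 + j(400) = 469856 - 1*400 = 469856 - 400 = 469456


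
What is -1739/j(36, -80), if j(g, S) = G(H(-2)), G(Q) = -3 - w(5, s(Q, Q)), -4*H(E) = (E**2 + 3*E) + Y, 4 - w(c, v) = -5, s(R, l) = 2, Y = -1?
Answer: 1739/12 ≈ 144.92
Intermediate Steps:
w(c, v) = 9 (w(c, v) = 4 - 1*(-5) = 4 + 5 = 9)
H(E) = 1/4 - 3*E/4 - E**2/4 (H(E) = -((E**2 + 3*E) - 1)/4 = -(-1 + E**2 + 3*E)/4 = 1/4 - 3*E/4 - E**2/4)
G(Q) = -12 (G(Q) = -3 - 1*9 = -3 - 9 = -12)
j(g, S) = -12
-1739/j(36, -80) = -1739/(-12) = -1739*(-1/12) = 1739/12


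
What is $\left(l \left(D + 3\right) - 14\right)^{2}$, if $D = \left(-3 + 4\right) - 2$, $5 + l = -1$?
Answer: $676$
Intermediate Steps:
$l = -6$ ($l = -5 - 1 = -6$)
$D = -1$ ($D = 1 - 2 = -1$)
$\left(l \left(D + 3\right) - 14\right)^{2} = \left(- 6 \left(-1 + 3\right) - 14\right)^{2} = \left(\left(-6\right) 2 - 14\right)^{2} = \left(-12 - 14\right)^{2} = \left(-26\right)^{2} = 676$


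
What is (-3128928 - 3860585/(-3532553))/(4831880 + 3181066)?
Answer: -11053100132599/28306156431138 ≈ -0.39048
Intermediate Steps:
(-3128928 - 3860585/(-3532553))/(4831880 + 3181066) = (-3128928 - 3860585*(-1/3532553))/8012946 = (-3128928 + 3860585/3532553)*(1/8012946) = -11053100132599/3532553*1/8012946 = -11053100132599/28306156431138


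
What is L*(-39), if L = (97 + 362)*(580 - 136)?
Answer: -7948044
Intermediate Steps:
L = 203796 (L = 459*444 = 203796)
L*(-39) = 203796*(-39) = -7948044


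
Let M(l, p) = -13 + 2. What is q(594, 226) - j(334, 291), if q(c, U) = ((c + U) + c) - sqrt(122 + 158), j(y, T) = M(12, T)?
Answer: 1425 - 2*sqrt(70) ≈ 1408.3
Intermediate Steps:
M(l, p) = -11
j(y, T) = -11
q(c, U) = U - 2*sqrt(70) + 2*c (q(c, U) = ((U + c) + c) - sqrt(280) = (U + 2*c) - 2*sqrt(70) = U - 2*sqrt(70) + 2*c)
q(594, 226) - j(334, 291) = (226 - 2*sqrt(70) + 2*594) - 1*(-11) = (226 - 2*sqrt(70) + 1188) + 11 = (1414 - 2*sqrt(70)) + 11 = 1425 - 2*sqrt(70)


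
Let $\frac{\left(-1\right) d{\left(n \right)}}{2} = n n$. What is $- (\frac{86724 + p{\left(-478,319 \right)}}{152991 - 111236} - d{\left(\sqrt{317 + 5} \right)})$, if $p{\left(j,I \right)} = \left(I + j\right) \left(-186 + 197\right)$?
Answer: $- \frac{5395039}{8351} \approx -646.04$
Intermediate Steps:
$p{\left(j,I \right)} = 11 I + 11 j$ ($p{\left(j,I \right)} = \left(I + j\right) 11 = 11 I + 11 j$)
$d{\left(n \right)} = - 2 n^{2}$ ($d{\left(n \right)} = - 2 n n = - 2 n^{2}$)
$- (\frac{86724 + p{\left(-478,319 \right)}}{152991 - 111236} - d{\left(\sqrt{317 + 5} \right)}) = - (\frac{86724 + \left(11 \cdot 319 + 11 \left(-478\right)\right)}{152991 - 111236} - - 2 \left(\sqrt{317 + 5}\right)^{2}) = - (\frac{86724 + \left(3509 - 5258\right)}{41755} - - 2 \left(\sqrt{322}\right)^{2}) = - (\left(86724 - 1749\right) \frac{1}{41755} - \left(-2\right) 322) = - (84975 \cdot \frac{1}{41755} - -644) = - (\frac{16995}{8351} + 644) = \left(-1\right) \frac{5395039}{8351} = - \frac{5395039}{8351}$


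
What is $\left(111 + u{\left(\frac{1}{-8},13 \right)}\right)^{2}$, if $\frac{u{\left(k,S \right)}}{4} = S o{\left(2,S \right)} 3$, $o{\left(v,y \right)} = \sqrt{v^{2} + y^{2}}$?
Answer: $4222449 + 34632 \sqrt{173} \approx 4.678 \cdot 10^{6}$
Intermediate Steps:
$u{\left(k,S \right)} = 12 S \sqrt{4 + S^{2}}$ ($u{\left(k,S \right)} = 4 S \sqrt{2^{2} + S^{2}} \cdot 3 = 4 S \sqrt{4 + S^{2}} \cdot 3 = 4 \cdot 3 S \sqrt{4 + S^{2}} = 12 S \sqrt{4 + S^{2}}$)
$\left(111 + u{\left(\frac{1}{-8},13 \right)}\right)^{2} = \left(111 + 12 \cdot 13 \sqrt{4 + 13^{2}}\right)^{2} = \left(111 + 12 \cdot 13 \sqrt{4 + 169}\right)^{2} = \left(111 + 12 \cdot 13 \sqrt{173}\right)^{2} = \left(111 + 156 \sqrt{173}\right)^{2}$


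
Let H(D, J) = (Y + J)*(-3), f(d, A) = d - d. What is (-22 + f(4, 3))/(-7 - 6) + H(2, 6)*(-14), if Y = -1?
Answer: 2752/13 ≈ 211.69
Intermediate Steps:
f(d, A) = 0
H(D, J) = 3 - 3*J (H(D, J) = (-1 + J)*(-3) = 3 - 3*J)
(-22 + f(4, 3))/(-7 - 6) + H(2, 6)*(-14) = (-22 + 0)/(-7 - 6) + (3 - 3*6)*(-14) = -22/(-13) + (3 - 18)*(-14) = -22*(-1/13) - 15*(-14) = 22/13 + 210 = 2752/13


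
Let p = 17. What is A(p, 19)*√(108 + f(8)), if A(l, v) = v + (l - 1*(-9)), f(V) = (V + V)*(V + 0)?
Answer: 90*√59 ≈ 691.30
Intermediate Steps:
f(V) = 2*V² (f(V) = (2*V)*V = 2*V²)
A(l, v) = 9 + l + v (A(l, v) = v + (l + 9) = v + (9 + l) = 9 + l + v)
A(p, 19)*√(108 + f(8)) = (9 + 17 + 19)*√(108 + 2*8²) = 45*√(108 + 2*64) = 45*√(108 + 128) = 45*√236 = 45*(2*√59) = 90*√59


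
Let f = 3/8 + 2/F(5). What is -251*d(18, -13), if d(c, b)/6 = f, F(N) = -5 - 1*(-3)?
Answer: 3765/4 ≈ 941.25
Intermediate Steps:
F(N) = -2 (F(N) = -5 + 3 = -2)
f = -5/8 (f = 3/8 + 2/(-2) = 3*(⅛) + 2*(-½) = 3/8 - 1 = -5/8 ≈ -0.62500)
d(c, b) = -15/4 (d(c, b) = 6*(-5/8) = -15/4)
-251*d(18, -13) = -251*(-15/4) = 3765/4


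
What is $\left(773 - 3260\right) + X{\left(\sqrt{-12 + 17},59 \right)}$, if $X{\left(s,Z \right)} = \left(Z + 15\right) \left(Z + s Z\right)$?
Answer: $1879 + 4366 \sqrt{5} \approx 11642.0$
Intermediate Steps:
$X{\left(s,Z \right)} = \left(15 + Z\right) \left(Z + Z s\right)$
$\left(773 - 3260\right) + X{\left(\sqrt{-12 + 17},59 \right)} = \left(773 - 3260\right) + 59 \left(15 + 59 + 15 \sqrt{-12 + 17} + 59 \sqrt{-12 + 17}\right) = -2487 + 59 \left(15 + 59 + 15 \sqrt{5} + 59 \sqrt{5}\right) = -2487 + 59 \left(74 + 74 \sqrt{5}\right) = -2487 + \left(4366 + 4366 \sqrt{5}\right) = 1879 + 4366 \sqrt{5}$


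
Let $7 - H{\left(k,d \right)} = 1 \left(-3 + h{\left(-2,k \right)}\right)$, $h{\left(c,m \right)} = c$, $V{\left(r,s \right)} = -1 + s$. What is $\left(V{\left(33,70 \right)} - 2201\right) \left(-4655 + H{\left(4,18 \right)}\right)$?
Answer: $9898876$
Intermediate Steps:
$H{\left(k,d \right)} = 12$ ($H{\left(k,d \right)} = 7 - 1 \left(-3 - 2\right) = 7 - 1 \left(-5\right) = 7 - -5 = 7 + 5 = 12$)
$\left(V{\left(33,70 \right)} - 2201\right) \left(-4655 + H{\left(4,18 \right)}\right) = \left(\left(-1 + 70\right) - 2201\right) \left(-4655 + 12\right) = \left(69 - 2201\right) \left(-4643\right) = \left(-2132\right) \left(-4643\right) = 9898876$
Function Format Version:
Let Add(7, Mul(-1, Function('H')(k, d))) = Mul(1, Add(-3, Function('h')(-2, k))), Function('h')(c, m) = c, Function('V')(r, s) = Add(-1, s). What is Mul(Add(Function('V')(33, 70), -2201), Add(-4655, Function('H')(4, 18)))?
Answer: 9898876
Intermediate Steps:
Function('H')(k, d) = 12 (Function('H')(k, d) = Add(7, Mul(-1, Mul(1, Add(-3, -2)))) = Add(7, Mul(-1, Mul(1, -5))) = Add(7, Mul(-1, -5)) = Add(7, 5) = 12)
Mul(Add(Function('V')(33, 70), -2201), Add(-4655, Function('H')(4, 18))) = Mul(Add(Add(-1, 70), -2201), Add(-4655, 12)) = Mul(Add(69, -2201), -4643) = Mul(-2132, -4643) = 9898876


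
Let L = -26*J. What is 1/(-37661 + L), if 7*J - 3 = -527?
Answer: -7/250003 ≈ -2.8000e-5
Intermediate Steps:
J = -524/7 (J = 3/7 + (1/7)*(-527) = 3/7 - 527/7 = -524/7 ≈ -74.857)
L = 13624/7 (L = -26*(-524/7) = 13624/7 ≈ 1946.3)
1/(-37661 + L) = 1/(-37661 + 13624/7) = 1/(-250003/7) = -7/250003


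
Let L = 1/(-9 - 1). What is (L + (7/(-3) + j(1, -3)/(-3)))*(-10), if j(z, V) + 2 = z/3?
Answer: 169/9 ≈ 18.778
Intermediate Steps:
j(z, V) = -2 + z/3
L = -⅒ (L = 1/(-10) = -⅒ ≈ -0.10000)
(L + (7/(-3) + j(1, -3)/(-3)))*(-10) = (-⅒ + (7/(-3) + (-2 + (⅓)*1)/(-3)))*(-10) = (-⅒ + (7*(-⅓) + (-2 + ⅓)*(-⅓)))*(-10) = (-⅒ + (-7/3 - 5/3*(-⅓)))*(-10) = (-⅒ + (-7/3 + 5/9))*(-10) = (-⅒ - 16/9)*(-10) = -169/90*(-10) = 169/9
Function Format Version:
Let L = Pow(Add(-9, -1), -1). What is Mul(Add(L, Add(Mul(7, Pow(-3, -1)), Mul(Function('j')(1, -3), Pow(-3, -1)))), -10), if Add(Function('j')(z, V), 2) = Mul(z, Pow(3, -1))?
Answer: Rational(169, 9) ≈ 18.778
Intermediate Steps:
Function('j')(z, V) = Add(-2, Mul(Rational(1, 3), z)) (Function('j')(z, V) = Add(-2, Mul(z, Pow(3, -1))) = Add(-2, Mul(z, Rational(1, 3))) = Add(-2, Mul(Rational(1, 3), z)))
L = Rational(-1, 10) (L = Pow(-10, -1) = Rational(-1, 10) ≈ -0.10000)
Mul(Add(L, Add(Mul(7, Pow(-3, -1)), Mul(Function('j')(1, -3), Pow(-3, -1)))), -10) = Mul(Add(Rational(-1, 10), Add(Mul(7, Pow(-3, -1)), Mul(Add(-2, Mul(Rational(1, 3), 1)), Pow(-3, -1)))), -10) = Mul(Add(Rational(-1, 10), Add(Mul(7, Rational(-1, 3)), Mul(Add(-2, Rational(1, 3)), Rational(-1, 3)))), -10) = Mul(Add(Rational(-1, 10), Add(Rational(-7, 3), Mul(Rational(-5, 3), Rational(-1, 3)))), -10) = Mul(Add(Rational(-1, 10), Add(Rational(-7, 3), Rational(5, 9))), -10) = Mul(Add(Rational(-1, 10), Rational(-16, 9)), -10) = Mul(Rational(-169, 90), -10) = Rational(169, 9)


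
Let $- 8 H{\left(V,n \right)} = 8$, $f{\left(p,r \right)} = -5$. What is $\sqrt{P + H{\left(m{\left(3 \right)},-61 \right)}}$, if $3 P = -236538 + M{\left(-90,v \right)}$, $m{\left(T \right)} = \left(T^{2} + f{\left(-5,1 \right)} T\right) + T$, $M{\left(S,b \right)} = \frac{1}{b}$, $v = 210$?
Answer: $\frac{17 i \sqrt{12031670}}{210} \approx 280.8 i$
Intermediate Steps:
$m{\left(T \right)} = T^{2} - 4 T$ ($m{\left(T \right)} = \left(T^{2} - 5 T\right) + T = T^{2} - 4 T$)
$H{\left(V,n \right)} = -1$ ($H{\left(V,n \right)} = \left(- \frac{1}{8}\right) 8 = -1$)
$P = - \frac{49672979}{630}$ ($P = \frac{-236538 + \frac{1}{210}}{3} = \frac{1}{3} \left(- \frac{49672979}{210}\right) = - \frac{49672979}{630} \approx -78846.0$)
$\sqrt{P + H{\left(m{\left(3 \right)},-61 \right)}} = \sqrt{- \frac{49672979}{630} - 1} = \sqrt{- \frac{49673609}{630}} = \frac{17 i \sqrt{12031670}}{210}$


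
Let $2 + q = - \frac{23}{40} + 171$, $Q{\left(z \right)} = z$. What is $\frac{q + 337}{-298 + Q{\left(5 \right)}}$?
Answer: $- \frac{69}{40} \approx -1.725$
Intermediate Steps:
$q = \frac{6737}{40}$ ($q = -2 + \left(- \frac{23}{40} + 171\right) = -2 + \frac{6817}{40} = \frac{6737}{40} \approx 168.43$)
$\frac{q + 337}{-298 + Q{\left(5 \right)}} = \frac{\frac{6737}{40} + 337}{-298 + 5} = \frac{20217}{40 \left(-293\right)} = \frac{20217}{40} \left(- \frac{1}{293}\right) = - \frac{69}{40}$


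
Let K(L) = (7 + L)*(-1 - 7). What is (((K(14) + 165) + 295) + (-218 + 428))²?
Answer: 252004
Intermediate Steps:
K(L) = -56 - 8*L (K(L) = (7 + L)*(-8) = -56 - 8*L)
(((K(14) + 165) + 295) + (-218 + 428))² = ((((-56 - 8*14) + 165) + 295) + (-218 + 428))² = ((((-56 - 112) + 165) + 295) + 210)² = (((-168 + 165) + 295) + 210)² = ((-3 + 295) + 210)² = (292 + 210)² = 502² = 252004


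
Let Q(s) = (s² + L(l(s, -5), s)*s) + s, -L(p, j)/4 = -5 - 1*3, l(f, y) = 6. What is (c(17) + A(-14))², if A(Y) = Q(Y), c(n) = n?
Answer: 62001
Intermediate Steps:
L(p, j) = 32 (L(p, j) = -4*(-5 - 1*3) = -4*(-5 - 3) = -4*(-8) = 32)
Q(s) = s² + 33*s (Q(s) = (s² + 32*s) + s = s² + 33*s)
A(Y) = Y*(33 + Y)
(c(17) + A(-14))² = (17 - 14*(33 - 14))² = (17 - 14*19)² = (17 - 266)² = (-249)² = 62001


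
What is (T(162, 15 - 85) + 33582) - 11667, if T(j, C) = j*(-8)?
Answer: 20619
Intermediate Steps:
T(j, C) = -8*j
(T(162, 15 - 85) + 33582) - 11667 = (-8*162 + 33582) - 11667 = (-1296 + 33582) - 11667 = 32286 - 11667 = 20619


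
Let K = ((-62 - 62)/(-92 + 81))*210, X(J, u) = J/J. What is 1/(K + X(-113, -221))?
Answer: 11/26051 ≈ 0.00042225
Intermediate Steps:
X(J, u) = 1
K = 26040/11 (K = -124/(-11)*210 = -124*(-1/11)*210 = (124/11)*210 = 26040/11 ≈ 2367.3)
1/(K + X(-113, -221)) = 1/(26040/11 + 1) = 1/(26051/11) = 11/26051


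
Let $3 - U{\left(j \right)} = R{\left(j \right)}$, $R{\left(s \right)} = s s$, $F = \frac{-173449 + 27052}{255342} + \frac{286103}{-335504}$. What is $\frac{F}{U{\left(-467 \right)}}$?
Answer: $\frac{20361815219}{3113841444464608} \approx 6.5391 \cdot 10^{-6}$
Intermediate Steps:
$F = - \frac{20361815219}{14278043728}$ ($F = \left(-146397\right) \frac{1}{255342} + 286103 \left(- \frac{1}{335504}\right) = - \frac{48799}{85114} - \frac{286103}{335504} = - \frac{20361815219}{14278043728} \approx -1.4261$)
$R{\left(s \right)} = s^{2}$
$U{\left(j \right)} = 3 - j^{2}$
$\frac{F}{U{\left(-467 \right)}} = - \frac{20361815219}{14278043728 \left(3 - \left(-467\right)^{2}\right)} = - \frac{20361815219}{14278043728 \left(3 - 218089\right)} = - \frac{20361815219}{14278043728 \left(-218086\right)} = \left(- \frac{20361815219}{14278043728}\right) \left(- \frac{1}{218086}\right) = \frac{20361815219}{3113841444464608}$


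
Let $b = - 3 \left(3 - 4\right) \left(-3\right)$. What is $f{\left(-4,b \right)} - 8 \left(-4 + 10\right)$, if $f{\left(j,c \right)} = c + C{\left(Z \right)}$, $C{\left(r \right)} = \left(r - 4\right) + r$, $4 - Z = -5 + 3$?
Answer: $-49$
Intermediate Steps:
$Z = 6$ ($Z = 4 - \left(-5 + 3\right) = 4 - -2 = 4 + 2 = 6$)
$C{\left(r \right)} = -4 + 2 r$ ($C{\left(r \right)} = \left(-4 + r\right) + r = -4 + 2 r$)
$b = -9$ ($b = - 3 \left(\left(-1\right) \left(-3\right)\right) = \left(-3\right) 3 = -9$)
$f{\left(j,c \right)} = 8 + c$ ($f{\left(j,c \right)} = c + \left(-4 + 2 \cdot 6\right) = c + \left(-4 + 12\right) = c + 8 = 8 + c$)
$f{\left(-4,b \right)} - 8 \left(-4 + 10\right) = \left(8 - 9\right) - 8 \left(-4 + 10\right) = -1 - 48 = -49$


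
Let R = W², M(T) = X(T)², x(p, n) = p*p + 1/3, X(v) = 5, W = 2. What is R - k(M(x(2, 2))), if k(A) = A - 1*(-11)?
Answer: -32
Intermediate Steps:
x(p, n) = ⅓ + p² (x(p, n) = p² + ⅓ = ⅓ + p²)
M(T) = 25 (M(T) = 5² = 25)
k(A) = 11 + A (k(A) = A + 11 = 11 + A)
R = 4 (R = 2² = 4)
R - k(M(x(2, 2))) = 4 - (11 + 25) = 4 - 1*36 = 4 - 36 = -32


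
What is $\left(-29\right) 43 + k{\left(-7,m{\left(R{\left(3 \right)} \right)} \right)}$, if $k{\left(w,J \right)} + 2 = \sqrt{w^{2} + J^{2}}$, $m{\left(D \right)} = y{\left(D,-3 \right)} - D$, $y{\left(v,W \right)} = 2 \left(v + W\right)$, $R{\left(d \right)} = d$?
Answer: $-1249 + \sqrt{58} \approx -1241.4$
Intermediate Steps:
$y{\left(v,W \right)} = 2 W + 2 v$ ($y{\left(v,W \right)} = 2 \left(W + v\right) = 2 W + 2 v$)
$m{\left(D \right)} = -6 + D$ ($m{\left(D \right)} = \left(2 \left(-3\right) + 2 D\right) - D = \left(-6 + 2 D\right) - D = -6 + D$)
$k{\left(w,J \right)} = -2 + \sqrt{J^{2} + w^{2}}$ ($k{\left(w,J \right)} = -2 + \sqrt{w^{2} + J^{2}} = -2 + \sqrt{J^{2} + w^{2}}$)
$\left(-29\right) 43 + k{\left(-7,m{\left(R{\left(3 \right)} \right)} \right)} = \left(-29\right) 43 - \left(2 - \sqrt{\left(-6 + 3\right)^{2} + \left(-7\right)^{2}}\right) = -1247 - \left(2 - \sqrt{\left(-3\right)^{2} + 49}\right) = -1247 - \left(2 - \sqrt{9 + 49}\right) = -1247 - \left(2 - \sqrt{58}\right) = -1249 + \sqrt{58}$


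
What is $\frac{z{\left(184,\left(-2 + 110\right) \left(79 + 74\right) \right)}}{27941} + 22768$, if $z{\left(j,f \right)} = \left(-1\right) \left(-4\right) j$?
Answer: $\frac{636161424}{27941} \approx 22768.0$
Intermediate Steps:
$z{\left(j,f \right)} = 4 j$
$\frac{z{\left(184,\left(-2 + 110\right) \left(79 + 74\right) \right)}}{27941} + 22768 = \frac{4 \cdot 184}{27941} + 22768 = 736 \cdot \frac{1}{27941} + 22768 = \frac{736}{27941} + 22768 = \frac{636161424}{27941}$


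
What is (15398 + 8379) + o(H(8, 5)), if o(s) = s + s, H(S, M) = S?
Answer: 23793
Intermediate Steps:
o(s) = 2*s
(15398 + 8379) + o(H(8, 5)) = (15398 + 8379) + 2*8 = 23777 + 16 = 23793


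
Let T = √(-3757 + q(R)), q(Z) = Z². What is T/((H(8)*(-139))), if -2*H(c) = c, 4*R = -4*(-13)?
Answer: I*√897/278 ≈ 0.10773*I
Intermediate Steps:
R = 13 (R = (-4*(-13))/4 = (¼)*52 = 13)
H(c) = -c/2
T = 2*I*√897 (T = √(-3757 + 13²) = √(-3757 + 169) = √(-3588) = 2*I*√897 ≈ 59.9*I)
T/((H(8)*(-139))) = (2*I*√897)/((-½*8*(-139))) = (2*I*√897)/((-4*(-139))) = (2*I*√897)/556 = (2*I*√897)*(1/556) = I*√897/278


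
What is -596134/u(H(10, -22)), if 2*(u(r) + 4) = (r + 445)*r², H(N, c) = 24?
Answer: -298067/67534 ≈ -4.4136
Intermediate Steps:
u(r) = -4 + r²*(445 + r)/2 (u(r) = -4 + ((r + 445)*r²)/2 = -4 + ((445 + r)*r²)/2 = -4 + (r²*(445 + r))/2 = -4 + r²*(445 + r)/2)
-596134/u(H(10, -22)) = -596134/(-4 + (½)*24³ + (445/2)*24²) = -596134/(-4 + (½)*13824 + (445/2)*576) = -596134/(-4 + 6912 + 128160) = -596134/135068 = -596134*1/135068 = -298067/67534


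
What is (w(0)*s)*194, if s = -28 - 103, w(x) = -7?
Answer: 177898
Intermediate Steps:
s = -131
(w(0)*s)*194 = -7*(-131)*194 = 917*194 = 177898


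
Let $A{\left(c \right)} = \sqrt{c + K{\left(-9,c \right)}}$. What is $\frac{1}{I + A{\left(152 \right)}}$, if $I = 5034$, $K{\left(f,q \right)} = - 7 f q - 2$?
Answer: $\frac{839}{4221905} - \frac{\sqrt{9726}}{25331430} \approx 0.00019483$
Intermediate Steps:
$K{\left(f,q \right)} = -2 - 7 f q$ ($K{\left(f,q \right)} = - 7 f q - 2 = -2 - 7 f q$)
$A{\left(c \right)} = \sqrt{-2 + 64 c}$ ($A{\left(c \right)} = \sqrt{c - \left(2 - 63 c\right)} = \sqrt{c + \left(-2 + 63 c\right)} = \sqrt{-2 + 64 c}$)
$\frac{1}{I + A{\left(152 \right)}} = \frac{1}{5034 + \sqrt{-2 + 64 \cdot 152}} = \frac{1}{5034 + \sqrt{-2 + 9728}} = \frac{1}{5034 + \sqrt{9726}}$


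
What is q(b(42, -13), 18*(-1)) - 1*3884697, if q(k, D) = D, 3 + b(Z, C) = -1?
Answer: -3884715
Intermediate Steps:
b(Z, C) = -4 (b(Z, C) = -3 - 1 = -4)
q(b(42, -13), 18*(-1)) - 1*3884697 = 18*(-1) - 1*3884697 = -18 - 3884697 = -3884715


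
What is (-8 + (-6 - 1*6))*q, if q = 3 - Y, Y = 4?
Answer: 20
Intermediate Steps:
q = -1 (q = 3 - 1*4 = 3 - 4 = -1)
(-8 + (-6 - 1*6))*q = (-8 + (-6 - 1*6))*(-1) = (-8 + (-6 - 6))*(-1) = (-8 - 12)*(-1) = -20*(-1) = 20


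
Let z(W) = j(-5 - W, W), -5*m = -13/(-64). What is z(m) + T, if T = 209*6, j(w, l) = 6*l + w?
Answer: 79923/64 ≈ 1248.8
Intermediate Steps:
j(w, l) = w + 6*l
m = -13/320 (m = -(-13)/(5*(-64)) = -(-13)*(-1)/(5*64) = -1/5*13/64 = -13/320 ≈ -0.040625)
z(W) = -5 + 5*W (z(W) = (-5 - W) + 6*W = -5 + 5*W)
T = 1254
z(m) + T = (-5 + 5*(-13/320)) + 1254 = (-5 - 13/64) + 1254 = -333/64 + 1254 = 79923/64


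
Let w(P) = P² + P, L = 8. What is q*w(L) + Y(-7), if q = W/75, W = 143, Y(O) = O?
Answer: 3257/25 ≈ 130.28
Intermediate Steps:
w(P) = P + P²
q = 143/75 ≈ 1.9067
q*w(L) + Y(-7) = 143*(8*(1 + 8))/75 - 7 = 143*(8*9)/75 - 7 = (143/75)*72 - 7 = 3432/25 - 7 = 3257/25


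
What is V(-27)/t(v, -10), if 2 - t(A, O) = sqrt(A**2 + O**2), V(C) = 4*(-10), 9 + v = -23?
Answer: 1/14 + sqrt(281)/14 ≈ 1.2688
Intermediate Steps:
v = -32 (v = -9 - 23 = -32)
V(C) = -40
t(A, O) = 2 - sqrt(A**2 + O**2)
V(-27)/t(v, -10) = -40/(2 - sqrt((-32)**2 + (-10)**2)) = -40/(2 - sqrt(1024 + 100)) = -40/(2 - sqrt(1124)) = -40/(2 - 2*sqrt(281))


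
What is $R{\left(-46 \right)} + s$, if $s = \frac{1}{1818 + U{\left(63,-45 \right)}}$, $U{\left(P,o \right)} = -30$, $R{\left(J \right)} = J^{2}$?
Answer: $\frac{3783409}{1788} \approx 2116.0$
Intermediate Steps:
$s = \frac{1}{1788}$ ($s = \frac{1}{1818 - 30} = \frac{1}{1788} \approx 0.00055928$)
$R{\left(-46 \right)} + s = \left(-46\right)^{2} + \frac{1}{1788} = 2116 + \frac{1}{1788} = \frac{3783409}{1788}$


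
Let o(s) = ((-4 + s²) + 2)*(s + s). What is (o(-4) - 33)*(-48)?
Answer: 6960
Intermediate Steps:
o(s) = 2*s*(-2 + s²) (o(s) = (-2 + s²)*(2*s) = 2*s*(-2 + s²))
(o(-4) - 33)*(-48) = (2*(-4)*(-2 + (-4)²) - 33)*(-48) = (2*(-4)*(-2 + 16) - 33)*(-48) = (2*(-4)*14 - 33)*(-48) = (-112 - 33)*(-48) = -145*(-48) = 6960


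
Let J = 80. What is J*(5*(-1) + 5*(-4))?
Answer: -2000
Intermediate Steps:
J*(5*(-1) + 5*(-4)) = 80*(5*(-1) + 5*(-4)) = 80*(-5 - 20) = 80*(-25) = -2000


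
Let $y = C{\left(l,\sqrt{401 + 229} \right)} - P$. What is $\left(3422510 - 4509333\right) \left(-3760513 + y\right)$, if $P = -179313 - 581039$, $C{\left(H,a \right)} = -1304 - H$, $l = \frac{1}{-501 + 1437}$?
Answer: $\frac{3053289280257343}{936} \approx 3.2621 \cdot 10^{12}$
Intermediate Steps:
$l = \frac{1}{936} \approx 0.0010684$
$P = -760352$
$y = \frac{710468927}{936}$ ($y = \left(-1304 - \frac{1}{936}\right) - -760352 = \left(-1304 - \frac{1}{936}\right) + 760352 = - \frac{1220545}{936} + 760352 = \frac{710468927}{936} \approx 7.5905 \cdot 10^{5}$)
$\left(3422510 - 4509333\right) \left(-3760513 + y\right) = \left(3422510 - 4509333\right) \left(-3760513 + \frac{710468927}{936}\right) = \left(-1086823\right) \left(- \frac{2809371241}{936}\right) = \frac{3053289280257343}{936}$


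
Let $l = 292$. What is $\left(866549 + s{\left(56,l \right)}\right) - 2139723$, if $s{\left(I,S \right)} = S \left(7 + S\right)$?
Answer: $-1185866$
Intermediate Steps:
$\left(866549 + s{\left(56,l \right)}\right) - 2139723 = \left(866549 + 292 \left(7 + 292\right)\right) - 2139723 = \left(866549 + 292 \cdot 299\right) - 2139723 = \left(866549 + 87308\right) - 2139723 = 953857 - 2139723 = -1185866$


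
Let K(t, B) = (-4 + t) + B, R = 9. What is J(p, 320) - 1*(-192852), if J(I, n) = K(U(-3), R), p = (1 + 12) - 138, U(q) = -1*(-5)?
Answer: 192862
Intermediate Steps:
U(q) = 5
p = -125 (p = 13 - 138 = -125)
K(t, B) = -4 + B + t
J(I, n) = 10 (J(I, n) = -4 + 9 + 5 = 10)
J(p, 320) - 1*(-192852) = 10 - 1*(-192852) = 10 + 192852 = 192862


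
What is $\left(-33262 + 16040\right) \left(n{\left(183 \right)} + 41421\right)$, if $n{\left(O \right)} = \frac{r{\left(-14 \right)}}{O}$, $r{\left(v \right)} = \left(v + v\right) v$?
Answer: $- \frac{130550251570}{183} \approx -7.1339 \cdot 10^{8}$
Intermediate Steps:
$r{\left(v \right)} = 2 v^{2}$ ($r{\left(v \right)} = 2 v v = 2 v^{2}$)
$n{\left(O \right)} = \frac{392}{O}$ ($n{\left(O \right)} = \frac{2 \left(-14\right)^{2}}{O} = \frac{2 \cdot 196}{O} = \frac{392}{O}$)
$\left(-33262 + 16040\right) \left(n{\left(183 \right)} + 41421\right) = \left(-33262 + 16040\right) \left(\frac{392}{183} + 41421\right) = - 17222 \left(392 \cdot \frac{1}{183} + 41421\right) = - 17222 \left(\frac{392}{183} + 41421\right) = \left(-17222\right) \frac{7580435}{183} = - \frac{130550251570}{183}$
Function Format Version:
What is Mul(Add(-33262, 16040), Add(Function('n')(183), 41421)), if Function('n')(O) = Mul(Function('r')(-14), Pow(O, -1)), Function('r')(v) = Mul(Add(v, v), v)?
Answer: Rational(-130550251570, 183) ≈ -7.1339e+8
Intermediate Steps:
Function('r')(v) = Mul(2, Pow(v, 2)) (Function('r')(v) = Mul(Mul(2, v), v) = Mul(2, Pow(v, 2)))
Function('n')(O) = Mul(392, Pow(O, -1)) (Function('n')(O) = Mul(Mul(2, Pow(-14, 2)), Pow(O, -1)) = Mul(Mul(2, 196), Pow(O, -1)) = Mul(392, Pow(O, -1)))
Mul(Add(-33262, 16040), Add(Function('n')(183), 41421)) = Mul(Add(-33262, 16040), Add(Mul(392, Pow(183, -1)), 41421)) = Mul(-17222, Add(Mul(392, Rational(1, 183)), 41421)) = Mul(-17222, Add(Rational(392, 183), 41421)) = Mul(-17222, Rational(7580435, 183)) = Rational(-130550251570, 183)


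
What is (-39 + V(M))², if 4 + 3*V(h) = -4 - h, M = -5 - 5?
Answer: 13225/9 ≈ 1469.4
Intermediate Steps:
M = -10
V(h) = -8/3 - h/3 (V(h) = -4/3 + (-4 - h)/3 = -4/3 + (-4/3 - h/3) = -8/3 - h/3)
(-39 + V(M))² = (-39 + (-8/3 - ⅓*(-10)))² = (-39 + (-8/3 + 10/3))² = (-39 + ⅔)² = (-115/3)² = 13225/9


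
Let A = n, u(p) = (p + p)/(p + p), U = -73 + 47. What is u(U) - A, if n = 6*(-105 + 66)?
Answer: 235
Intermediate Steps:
U = -26
u(p) = 1 (u(p) = (2*p)/((2*p)) = (2*p)*(1/(2*p)) = 1)
n = -234 (n = 6*(-39) = -234)
A = -234
u(U) - A = 1 - 1*(-234) = 1 + 234 = 235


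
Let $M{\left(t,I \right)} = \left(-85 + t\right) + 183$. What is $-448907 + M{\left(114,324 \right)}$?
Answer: $-448695$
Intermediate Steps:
$M{\left(t,I \right)} = 98 + t$
$-448907 + M{\left(114,324 \right)} = -448907 + \left(98 + 114\right) = -448907 + 212 = -448695$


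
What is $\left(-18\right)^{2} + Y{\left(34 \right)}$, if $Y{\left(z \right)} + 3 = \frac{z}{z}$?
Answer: $322$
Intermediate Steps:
$Y{\left(z \right)} = -2$ ($Y{\left(z \right)} = -3 + \frac{z}{z} = -3 + 1 = -2$)
$\left(-18\right)^{2} + Y{\left(34 \right)} = \left(-18\right)^{2} - 2 = 324 - 2 = 322$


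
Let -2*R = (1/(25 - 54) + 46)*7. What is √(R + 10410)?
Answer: √34478042/58 ≈ 101.24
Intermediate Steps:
R = -9331/58 (R = -(1/(25 - 54) + 46)*7/2 = -(1/(-29) + 46)*7/2 = -(-1/29 + 46)*7/2 = -1333*7/58 = -½*9331/29 = -9331/58 ≈ -160.88)
√(R + 10410) = √(-9331/58 + 10410) = √(594449/58) = √34478042/58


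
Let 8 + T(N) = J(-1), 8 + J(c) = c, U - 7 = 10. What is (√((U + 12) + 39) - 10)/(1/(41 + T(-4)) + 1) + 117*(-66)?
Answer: -38658/5 + 48*√17/25 ≈ -7723.7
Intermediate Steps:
U = 17 (U = 7 + 10 = 17)
J(c) = -8 + c
T(N) = -17 (T(N) = -8 + (-8 - 1) = -8 - 9 = -17)
(√((U + 12) + 39) - 10)/(1/(41 + T(-4)) + 1) + 117*(-66) = (√((17 + 12) + 39) - 10)/(1/(41 - 17) + 1) + 117*(-66) = (√(29 + 39) - 10)/(1/24 + 1) - 7722 = (√68 - 10)/(1/24 + 1) - 7722 = (2*√17 - 10)/(25/24) - 7722 = (-10 + 2*√17)*(24/25) - 7722 = (-48/5 + 48*√17/25) - 7722 = -38658/5 + 48*√17/25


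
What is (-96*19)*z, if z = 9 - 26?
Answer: 31008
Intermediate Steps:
z = -17
(-96*19)*z = -96*19*(-17) = -1824*(-17) = 31008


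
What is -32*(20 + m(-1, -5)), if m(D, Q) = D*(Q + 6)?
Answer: -608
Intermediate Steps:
m(D, Q) = D*(6 + Q)
-32*(20 + m(-1, -5)) = -32*(20 - (6 - 5)) = -32*(20 - 1*1) = -32*(20 - 1) = -32*19 = -608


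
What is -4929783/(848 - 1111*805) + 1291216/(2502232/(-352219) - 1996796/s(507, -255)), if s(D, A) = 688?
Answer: -69024796078370633261/157487539223642895 ≈ -438.29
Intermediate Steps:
-4929783/(848 - 1111*805) + 1291216/(2502232/(-352219) - 1996796/s(507, -255)) = -4929783/(848 - 1111*805) + 1291216/(2502232/(-352219) - 1996796/688) = -4929783/(848 - 894355) + 1291216/(2502232*(-1/352219) - 1996796*1/688) = -4929783/(-893507) + 1291216/(-2502232/352219 - 499199/172) = -4929783*(-1/893507) + 1291216/(-176257756485/60581668) = 4929783/893507 + 1291216*(-60581668/176257756485) = 4929783/893507 - 78224019028288/176257756485 = -69024796078370633261/157487539223642895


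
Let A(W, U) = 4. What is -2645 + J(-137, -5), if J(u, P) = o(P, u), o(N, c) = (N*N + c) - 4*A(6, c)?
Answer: -2773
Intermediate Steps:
o(N, c) = -16 + c + N**2 (o(N, c) = (N*N + c) - 4*4 = (N**2 + c) - 16 = (c + N**2) - 16 = -16 + c + N**2)
J(u, P) = -16 + u + P**2
-2645 + J(-137, -5) = -2645 + (-16 - 137 + (-5)**2) = -2645 + (-16 - 137 + 25) = -2645 - 128 = -2773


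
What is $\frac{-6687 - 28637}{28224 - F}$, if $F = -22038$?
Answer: $- \frac{17662}{25131} \approx -0.7028$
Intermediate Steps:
$\frac{-6687 - 28637}{28224 - F} = \frac{-6687 - 28637}{28224 - -22038} = - \frac{35324}{28224 + 22038} = - \frac{35324}{50262} = \left(-35324\right) \frac{1}{50262} = - \frac{17662}{25131}$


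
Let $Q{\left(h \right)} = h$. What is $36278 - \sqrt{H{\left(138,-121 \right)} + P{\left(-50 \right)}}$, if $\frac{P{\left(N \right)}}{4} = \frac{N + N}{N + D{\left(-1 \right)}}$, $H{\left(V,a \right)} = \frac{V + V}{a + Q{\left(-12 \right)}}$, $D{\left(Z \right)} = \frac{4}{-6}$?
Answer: $36278 - \frac{3 \sqrt{11438}}{133} \approx 36276.0$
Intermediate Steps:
$D{\left(Z \right)} = - \frac{2}{3}$ ($D{\left(Z \right)} = 4 \left(- \frac{1}{6}\right) = - \frac{2}{3}$)
$H{\left(V,a \right)} = \frac{2 V}{-12 + a}$ ($H{\left(V,a \right)} = \frac{V + V}{a - 12} = \frac{2 V}{-12 + a}$)
$P{\left(N \right)} = \frac{8 N}{- \frac{2}{3} + N}$ ($P{\left(N \right)} = 4 \frac{N + N}{N - \frac{2}{3}} = 4 \frac{2 N}{- \frac{2}{3} + N} = \frac{8 N}{- \frac{2}{3} + N}$)
$36278 - \sqrt{H{\left(138,-121 \right)} + P{\left(-50 \right)}} = 36278 - \sqrt{2 \cdot 138 \frac{1}{-12 - 121} + 24 \left(-50\right) \frac{1}{-2 + 3 \left(-50\right)}} = 36278 - \sqrt{2 \cdot 138 \frac{1}{-133} + 24 \left(-50\right) \frac{1}{-2 - 150}} = 36278 - \sqrt{2 \cdot 138 \left(- \frac{1}{133}\right) + 24 \left(-50\right) \frac{1}{-152}} = 36278 - \sqrt{- \frac{276}{133} + 24 \left(-50\right) \left(- \frac{1}{152}\right)} = 36278 - \sqrt{- \frac{276}{133} + \frac{150}{19}} = 36278 - \sqrt{\frac{774}{133}} = 36278 - \frac{3 \sqrt{11438}}{133}$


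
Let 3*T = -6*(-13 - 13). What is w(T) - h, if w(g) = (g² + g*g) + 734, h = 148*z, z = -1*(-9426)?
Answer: -1388906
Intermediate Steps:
z = 9426
T = 52 (T = (-6*(-13 - 13))/3 = (-6*(-26))/3 = (⅓)*156 = 52)
h = 1395048 (h = 148*9426 = 1395048)
w(g) = 734 + 2*g² (w(g) = (g² + g²) + 734 = 2*g² + 734 = 734 + 2*g²)
w(T) - h = (734 + 2*52²) - 1*1395048 = (734 + 2*2704) - 1395048 = (734 + 5408) - 1395048 = 6142 - 1395048 = -1388906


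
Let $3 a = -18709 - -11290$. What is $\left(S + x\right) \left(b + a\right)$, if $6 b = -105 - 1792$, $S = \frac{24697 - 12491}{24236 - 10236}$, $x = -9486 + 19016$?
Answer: $- \frac{74432932247}{2800} \approx -2.6583 \cdot 10^{7}$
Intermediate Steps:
$x = 9530$
$S = \frac{6103}{7000}$ ($S = \frac{12206}{14000} = 12206 \cdot \frac{1}{14000} = \frac{6103}{7000} \approx 0.87186$)
$b = - \frac{1897}{6}$ ($b = \frac{-105 - 1792}{6} = \frac{1}{6} \left(-1897\right) = - \frac{1897}{6} \approx -316.17$)
$a = -2473$ ($a = \frac{-18709 - -11290}{3} = \frac{-18709 + 11290}{3} = \frac{1}{3} \left(-7419\right) = -2473$)
$\left(S + x\right) \left(b + a\right) = \left(\frac{6103}{7000} + 9530\right) \left(- \frac{1897}{6} - 2473\right) = \frac{66716103}{7000} \left(- \frac{16735}{6}\right) = - \frac{74432932247}{2800}$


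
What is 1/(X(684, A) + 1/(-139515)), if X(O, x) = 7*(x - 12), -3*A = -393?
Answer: 139515/116215994 ≈ 0.0012005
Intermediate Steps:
A = 131 (A = -1/3*(-393) = 131)
X(O, x) = -84 + 7*x (X(O, x) = 7*(-12 + x) = -84 + 7*x)
1/(X(684, A) + 1/(-139515)) = 1/((-84 + 7*131) + 1/(-139515)) = 1/((-84 + 917) - 1/139515) = 1/(833 - 1/139515) = 1/(116215994/139515) = 139515/116215994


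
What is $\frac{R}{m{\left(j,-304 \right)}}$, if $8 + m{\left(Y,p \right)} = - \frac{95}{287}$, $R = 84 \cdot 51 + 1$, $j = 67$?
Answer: $- \frac{1229795}{2391} \approx -514.34$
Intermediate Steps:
$R = 4285$ ($R = 4284 + 1 = 4285$)
$m{\left(Y,p \right)} = - \frac{2391}{287}$ ($m{\left(Y,p \right)} = -8 - \frac{95}{287} = - \frac{2391}{287}$)
$\frac{R}{m{\left(j,-304 \right)}} = \frac{4285}{- \frac{2391}{287}} = 4285 \left(- \frac{287}{2391}\right) = - \frac{1229795}{2391}$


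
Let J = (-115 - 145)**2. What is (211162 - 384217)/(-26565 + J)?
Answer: -34611/8207 ≈ -4.2173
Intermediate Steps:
J = 67600 (J = (-260)**2 = 67600)
(211162 - 384217)/(-26565 + J) = (211162 - 384217)/(-26565 + 67600) = -173055/41035 = -173055*1/41035 = -34611/8207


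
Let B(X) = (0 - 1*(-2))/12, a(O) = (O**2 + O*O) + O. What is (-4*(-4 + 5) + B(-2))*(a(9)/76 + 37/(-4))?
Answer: 161/6 ≈ 26.833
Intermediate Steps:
a(O) = O + 2*O**2 (a(O) = (O**2 + O**2) + O = 2*O**2 + O = O + 2*O**2)
B(X) = 1/6 (B(X) = (0 + 2)*(1/12) = 2*(1/12) = 1/6)
(-4*(-4 + 5) + B(-2))*(a(9)/76 + 37/(-4)) = (-4*(-4 + 5) + 1/6)*((9*(1 + 2*9))/76 + 37/(-4)) = (-4*1 + 1/6)*((9*(1 + 18))*(1/76) + 37*(-1/4)) = (-4 + 1/6)*((9*19)*(1/76) - 37/4) = -23*(171*(1/76) - 37/4)/6 = -23*(9/4 - 37/4)/6 = -23/6*(-7) = 161/6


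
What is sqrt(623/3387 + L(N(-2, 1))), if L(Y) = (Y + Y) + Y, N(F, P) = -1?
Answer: I*sqrt(32305206)/3387 ≈ 1.6781*I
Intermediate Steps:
L(Y) = 3*Y (L(Y) = 2*Y + Y = 3*Y)
sqrt(623/3387 + L(N(-2, 1))) = sqrt(623/3387 + 3*(-1)) = sqrt(623*(1/3387) - 3) = sqrt(623/3387 - 3) = sqrt(-9538/3387) = I*sqrt(32305206)/3387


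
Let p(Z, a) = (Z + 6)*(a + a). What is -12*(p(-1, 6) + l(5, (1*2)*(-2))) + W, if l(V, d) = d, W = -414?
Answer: -1086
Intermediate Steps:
p(Z, a) = 2*a*(6 + Z) (p(Z, a) = (6 + Z)*(2*a) = 2*a*(6 + Z))
-12*(p(-1, 6) + l(5, (1*2)*(-2))) + W = -12*(2*6*(6 - 1) + (1*2)*(-2)) - 414 = -12*(2*6*5 + 2*(-2)) - 414 = -12*(60 - 4) - 414 = -12*56 - 414 = -672 - 414 = -1086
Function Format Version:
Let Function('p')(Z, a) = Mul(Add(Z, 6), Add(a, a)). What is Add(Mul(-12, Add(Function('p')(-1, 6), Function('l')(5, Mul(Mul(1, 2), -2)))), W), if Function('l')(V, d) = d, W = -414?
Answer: -1086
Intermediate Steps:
Function('p')(Z, a) = Mul(2, a, Add(6, Z)) (Function('p')(Z, a) = Mul(Add(6, Z), Mul(2, a)) = Mul(2, a, Add(6, Z)))
Add(Mul(-12, Add(Function('p')(-1, 6), Function('l')(5, Mul(Mul(1, 2), -2)))), W) = Add(Mul(-12, Add(Mul(2, 6, Add(6, -1)), Mul(Mul(1, 2), -2))), -414) = Add(Mul(-12, Add(Mul(2, 6, 5), Mul(2, -2))), -414) = Add(Mul(-12, Add(60, -4)), -414) = Add(Mul(-12, 56), -414) = Add(-672, -414) = -1086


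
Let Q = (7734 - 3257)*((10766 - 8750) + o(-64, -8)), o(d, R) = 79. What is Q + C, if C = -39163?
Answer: 9340152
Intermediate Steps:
Q = 9379315 (Q = (7734 - 3257)*((10766 - 8750) + 79) = 4477*(2016 + 79) = 4477*2095 = 9379315)
Q + C = 9379315 - 39163 = 9340152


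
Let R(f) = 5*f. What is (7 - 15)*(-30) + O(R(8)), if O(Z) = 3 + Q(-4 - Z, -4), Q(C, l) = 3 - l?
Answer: 250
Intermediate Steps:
O(Z) = 10 (O(Z) = 3 + (3 - 1*(-4)) = 3 + (3 + 4) = 3 + 7 = 10)
(7 - 15)*(-30) + O(R(8)) = (7 - 15)*(-30) + 10 = -8*(-30) + 10 = 240 + 10 = 250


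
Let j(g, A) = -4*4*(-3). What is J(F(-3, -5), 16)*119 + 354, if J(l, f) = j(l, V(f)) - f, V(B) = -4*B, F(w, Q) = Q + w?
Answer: 4162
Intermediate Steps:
j(g, A) = 48 (j(g, A) = -16*(-3) = 48)
J(l, f) = 48 - f
J(F(-3, -5), 16)*119 + 354 = (48 - 1*16)*119 + 354 = (48 - 16)*119 + 354 = 32*119 + 354 = 3808 + 354 = 4162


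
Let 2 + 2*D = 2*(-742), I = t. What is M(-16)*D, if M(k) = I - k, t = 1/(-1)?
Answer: -11145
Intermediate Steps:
t = -1
I = -1
M(k) = -1 - k
D = -743 (D = -1 + (2*(-742))/2 = -1 + (½)*(-1484) = -1 - 742 = -743)
M(-16)*D = (-1 - 1*(-16))*(-743) = (-1 + 16)*(-743) = 15*(-743) = -11145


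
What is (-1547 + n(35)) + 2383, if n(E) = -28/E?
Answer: 4176/5 ≈ 835.20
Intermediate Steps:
(-1547 + n(35)) + 2383 = (-1547 - 28/35) + 2383 = (-1547 - 28*1/35) + 2383 = (-1547 - ⅘) + 2383 = -7739/5 + 2383 = 4176/5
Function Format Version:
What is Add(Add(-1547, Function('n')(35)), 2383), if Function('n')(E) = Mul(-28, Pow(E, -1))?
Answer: Rational(4176, 5) ≈ 835.20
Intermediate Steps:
Add(Add(-1547, Function('n')(35)), 2383) = Add(Add(-1547, Mul(-28, Pow(35, -1))), 2383) = Add(Add(-1547, Mul(-28, Rational(1, 35))), 2383) = Add(Add(-1547, Rational(-4, 5)), 2383) = Add(Rational(-7739, 5), 2383) = Rational(4176, 5)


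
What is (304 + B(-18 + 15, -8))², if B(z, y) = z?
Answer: 90601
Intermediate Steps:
(304 + B(-18 + 15, -8))² = (304 + (-18 + 15))² = (304 - 3)² = 301² = 90601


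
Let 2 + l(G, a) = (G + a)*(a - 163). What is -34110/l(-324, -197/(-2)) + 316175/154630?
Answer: -541100255/1798996346 ≈ -0.30078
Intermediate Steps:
l(G, a) = -2 + (-163 + a)*(G + a) (l(G, a) = -2 + (G + a)*(a - 163) = -2 + (G + a)*(-163 + a) = -2 + (-163 + a)*(G + a))
-34110/l(-324, -197/(-2)) + 316175/154630 = -34110/(-2 + (-197/(-2))² - 163*(-324) - (-32111)/(-2) - (-63828)/(-2)) + 316175/154630 = -34110/(-2 + (-197*(-½))² + 52812 - (-32111)*(-1)/2 - (-63828)*(-1)/2) + 316175*(1/154630) = -34110/(-2 + (197/2)² + 52812 - 163*197/2 - 324*197/2) + 63235/30926 = -34110/(-2 + 38809/4 + 52812 - 32111/2 - 31914) + 63235/30926 = -34110/58171/4 + 63235/30926 = -34110*4/58171 + 63235/30926 = -136440/58171 + 63235/30926 = -541100255/1798996346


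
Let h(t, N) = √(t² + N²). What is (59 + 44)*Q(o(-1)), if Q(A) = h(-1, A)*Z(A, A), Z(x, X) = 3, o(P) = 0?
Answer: 309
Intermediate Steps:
h(t, N) = √(N² + t²)
Q(A) = 3*√(1 + A²) (Q(A) = √(A² + (-1)²)*3 = √(A² + 1)*3 = √(1 + A²)*3 = 3*√(1 + A²))
(59 + 44)*Q(o(-1)) = (59 + 44)*(3*√(1 + 0²)) = 103*(3*√(1 + 0)) = 103*(3*√1) = 103*(3*1) = 103*3 = 309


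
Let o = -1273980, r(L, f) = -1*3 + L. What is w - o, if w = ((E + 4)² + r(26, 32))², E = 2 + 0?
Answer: 1277461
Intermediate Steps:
E = 2
r(L, f) = -3 + L
w = 3481 (w = ((2 + 4)² + (-3 + 26))² = (6² + 23)² = (36 + 23)² = 59² = 3481)
w - o = 3481 - 1*(-1273980) = 3481 + 1273980 = 1277461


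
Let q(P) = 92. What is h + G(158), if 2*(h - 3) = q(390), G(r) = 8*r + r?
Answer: 1471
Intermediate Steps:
G(r) = 9*r
h = 49 (h = 3 + (1/2)*92 = 3 + 46 = 49)
h + G(158) = 49 + 9*158 = 49 + 1422 = 1471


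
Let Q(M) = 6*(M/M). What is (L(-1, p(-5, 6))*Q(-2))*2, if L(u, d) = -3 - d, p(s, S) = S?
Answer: -108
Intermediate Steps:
Q(M) = 6 (Q(M) = 6*1 = 6)
(L(-1, p(-5, 6))*Q(-2))*2 = ((-3 - 1*6)*6)*2 = ((-3 - 6)*6)*2 = -9*6*2 = -54*2 = -108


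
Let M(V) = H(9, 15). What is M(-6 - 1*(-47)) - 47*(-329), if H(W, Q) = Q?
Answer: 15478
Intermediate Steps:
M(V) = 15
M(-6 - 1*(-47)) - 47*(-329) = 15 - 47*(-329) = 15 - 1*(-15463) = 15 + 15463 = 15478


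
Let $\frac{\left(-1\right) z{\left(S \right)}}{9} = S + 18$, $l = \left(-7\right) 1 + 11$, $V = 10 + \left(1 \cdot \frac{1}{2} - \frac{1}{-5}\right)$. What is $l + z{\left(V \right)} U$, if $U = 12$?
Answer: $- \frac{15478}{5} \approx -3095.6$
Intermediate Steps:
$V = \frac{107}{10}$ ($V = 10 + \left(1 \cdot \frac{1}{2} - - \frac{1}{5}\right) = 10 + \left(\frac{1}{2} + \frac{1}{5}\right) = 10 + \frac{7}{10} = \frac{107}{10} \approx 10.7$)
$l = 4$ ($l = -7 + 11 = 4$)
$z{\left(S \right)} = -162 - 9 S$ ($z{\left(S \right)} = - 9 \left(S + 18\right) = - 9 \left(18 + S\right) = -162 - 9 S$)
$l + z{\left(V \right)} U = 4 + \left(-162 - \frac{963}{10}\right) 12 = 4 - \frac{15498}{5} = - \frac{15478}{5}$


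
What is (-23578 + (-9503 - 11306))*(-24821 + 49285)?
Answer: -1085883568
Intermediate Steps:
(-23578 + (-9503 - 11306))*(-24821 + 49285) = (-23578 - 20809)*24464 = -44387*24464 = -1085883568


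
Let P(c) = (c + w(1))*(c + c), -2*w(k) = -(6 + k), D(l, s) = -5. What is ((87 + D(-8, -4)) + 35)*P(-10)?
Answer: 15210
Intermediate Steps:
w(k) = 3 + k/2 (w(k) = -(-1)*(6 + k)/2 = -(-6 - k)/2 = 3 + k/2)
P(c) = 2*c*(7/2 + c) (P(c) = (c + (3 + (½)*1))*(c + c) = (c + (3 + ½))*(2*c) = (c + 7/2)*(2*c) = (7/2 + c)*(2*c) = 2*c*(7/2 + c))
((87 + D(-8, -4)) + 35)*P(-10) = ((87 - 5) + 35)*(-10*(7 + 2*(-10))) = (82 + 35)*(-10*(7 - 20)) = 117*(-10*(-13)) = 117*130 = 15210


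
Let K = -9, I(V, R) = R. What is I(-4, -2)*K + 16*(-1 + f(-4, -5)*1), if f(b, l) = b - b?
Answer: 2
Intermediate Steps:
f(b, l) = 0
I(-4, -2)*K + 16*(-1 + f(-4, -5)*1) = -2*(-9) + 16*(-1 + 0*1) = 18 + 16*(-1 + 0) = 18 + 16*(-1) = 18 - 16 = 2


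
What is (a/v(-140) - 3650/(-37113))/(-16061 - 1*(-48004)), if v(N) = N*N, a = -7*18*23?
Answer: -2572391/1659700782600 ≈ -1.5499e-6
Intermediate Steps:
a = -2898 (a = -126*23 = -2898)
v(N) = N²
(a/v(-140) - 3650/(-37113))/(-16061 - 1*(-48004)) = (-2898/((-140)²) - 3650/(-37113))/(-16061 - 1*(-48004)) = (-2898/19600 - 3650*(-1/37113))/(-16061 + 48004) = (-2898*1/19600 + 3650/37113)/31943 = (-207/1400 + 3650/37113)*(1/31943) = -2572391/51958200*1/31943 = -2572391/1659700782600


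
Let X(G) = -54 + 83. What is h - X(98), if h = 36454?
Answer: 36425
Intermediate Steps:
X(G) = 29
h - X(98) = 36454 - 1*29 = 36454 - 29 = 36425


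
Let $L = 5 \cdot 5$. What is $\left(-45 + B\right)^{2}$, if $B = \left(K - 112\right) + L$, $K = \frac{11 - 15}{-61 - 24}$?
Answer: $\frac{125798656}{7225} \approx 17412.0$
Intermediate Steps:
$L = 25$
$K = \frac{4}{85}$ ($K = - \frac{4}{-85} = \left(-4\right) \left(- \frac{1}{85}\right) = \frac{4}{85} \approx 0.047059$)
$B = - \frac{7391}{85}$ ($B = \left(\frac{4}{85} - 112\right) + 25 = - \frac{9516}{85} + 25 = - \frac{7391}{85} \approx -86.953$)
$\left(-45 + B\right)^{2} = \left(-45 - \frac{7391}{85}\right)^{2} = \left(- \frac{11216}{85}\right)^{2} = \frac{125798656}{7225}$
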